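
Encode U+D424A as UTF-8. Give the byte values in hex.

F3 94 89 8A

U+D424A = 0xD424A = 868938 decimal. In range U+10000–U+10FFFF → 4-byte form: 11110xxx 10xxxxxx 10xxxxxx 10xxxxxx.
Binary (21 bits): 011010100001001001010.
Split 3+6+6+6: 011 | 010100 | 001001 | 001010.
Byte 1: 11110011 = 0xF3.
Byte 2: 10010100 = 0x94.
Byte 3: 10001001 = 0x89.
Byte 4: 10001010 = 0x8A.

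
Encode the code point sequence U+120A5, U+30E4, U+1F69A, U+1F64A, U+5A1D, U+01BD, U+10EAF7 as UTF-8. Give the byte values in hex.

U+120A5: 4-byte form → F0 92 82 A5.
U+30E4: 3-byte form → E3 83 A4.
U+1F69A: 4-byte form → F0 9F 9A 9A.
U+1F64A: 4-byte form → F0 9F 99 8A.
U+5A1D: 3-byte form → E5 A8 9D.
U+01BD: 2-byte form → C6 BD.
U+10EAF7: 4-byte form → F4 8E AB B7.
Concatenated (24 bytes): F0 92 82 A5 E3 83 A4 F0 9F 9A 9A F0 9F 99 8A E5 A8 9D C6 BD F4 8E AB B7.

F0 92 82 A5 E3 83 A4 F0 9F 9A 9A F0 9F 99 8A E5 A8 9D C6 BD F4 8E AB B7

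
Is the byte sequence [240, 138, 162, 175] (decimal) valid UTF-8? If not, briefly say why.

Leading byte 0xF0 = 11110000 → 4-byte form.
Continuation bytes all match 10xxxxxx. Payload decodes to 0xA8AF.
But 0xA8AF < 0x10000, the minimum for a 4-byte sequence — this is an overlong encoding.

invalid (overlong encoding)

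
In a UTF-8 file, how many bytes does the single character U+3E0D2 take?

4

U+3E0D2 = 0x3E0D2. UTF-8 uses 1 byte below 0x80, 2 below 0x800, 3 below 0x10000, 4 up to 0x10FFFF. 0x3E0D2 is in U+10000–U+10FFFF → 4 bytes.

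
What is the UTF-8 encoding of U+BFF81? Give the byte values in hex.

U+BFF81 = 0xBFF81 = 786305 decimal. In range U+10000–U+10FFFF → 4-byte form: 11110xxx 10xxxxxx 10xxxxxx 10xxxxxx.
Binary (21 bits): 010111111111110000001.
Split 3+6+6+6: 010 | 111111 | 111110 | 000001.
Byte 1: 11110010 = 0xF2.
Byte 2: 10111111 = 0xBF.
Byte 3: 10111110 = 0xBE.
Byte 4: 10000001 = 0x81.

F2 BF BE 81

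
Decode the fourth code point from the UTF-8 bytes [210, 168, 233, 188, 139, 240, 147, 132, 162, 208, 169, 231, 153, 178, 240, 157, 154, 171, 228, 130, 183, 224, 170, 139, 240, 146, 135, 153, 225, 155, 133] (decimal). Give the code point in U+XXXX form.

Offset 0: leading byte 0xD2 = 11010010 → 2-byte char #1 = D2 A8.
Offset 2: leading byte 0xE9 = 11101001 → 3-byte char #2 = E9 BC 8B.
Offset 5: leading byte 0xF0 = 11110000 → 4-byte char #3 = F0 93 84 A2.
Offset 9: leading byte 0xD0 = 11010000 → 2-byte char #4 = D0 A9.
Leading byte 0xD0 = 11010000 matches 110xxxxx → 2-byte sequence.
Byte 1: 0xD0 = 11010000, payload 10000 (5 bits).
Byte 2: 0xA9 = 10101001 (10xxxxxx ✓), payload 101001.
Concatenate: 10000101001 = 0x429 (11 bits → U+0429).

U+0429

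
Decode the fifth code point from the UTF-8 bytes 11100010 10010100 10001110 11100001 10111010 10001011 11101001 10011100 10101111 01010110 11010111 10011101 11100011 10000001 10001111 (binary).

Offset 0: leading byte 0xE2 = 11100010 → 3-byte char #1 = E2 94 8E.
Offset 3: leading byte 0xE1 = 11100001 → 3-byte char #2 = E1 BA 8B.
Offset 6: leading byte 0xE9 = 11101001 → 3-byte char #3 = E9 9C AF.
Offset 9: leading byte 0x56 = 01010110 → 1-byte char #4 = 56.
Offset 10: leading byte 0xD7 = 11010111 → 2-byte char #5 = D7 9D.
Leading byte 0xD7 = 11010111 matches 110xxxxx → 2-byte sequence.
Byte 1: 0xD7 = 11010111, payload 10111 (5 bits).
Byte 2: 0x9D = 10011101 (10xxxxxx ✓), payload 011101.
Concatenate: 10111011101 = 0x5DD (11 bits → U+05DD).

U+05DD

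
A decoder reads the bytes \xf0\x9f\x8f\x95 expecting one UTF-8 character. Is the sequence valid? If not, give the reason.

valid

Leading byte 0xF0 = 11110000 → 4-byte form.
Continuation bytes 0x9F=10011111, 0x8F=10001111, 0x95=10010101 all match 10xxxxxx.
Decoded value 0x1F3D5 is ≥ 0x10000 (shortest form) and not a surrogate.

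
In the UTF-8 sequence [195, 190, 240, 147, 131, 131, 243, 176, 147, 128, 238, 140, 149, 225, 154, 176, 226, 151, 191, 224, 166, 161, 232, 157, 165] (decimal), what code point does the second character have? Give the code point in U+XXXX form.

Offset 0: leading byte 0xC3 = 11000011 → 2-byte char #1 = C3 BE.
Offset 2: leading byte 0xF0 = 11110000 → 4-byte char #2 = F0 93 83 83.
Leading byte 0xF0 = 11110000 matches 11110xxx → 4-byte sequence.
Byte 1: 0xF0 = 11110000, payload 000 (3 bits).
Byte 2: 0x93 = 10010011 (10xxxxxx ✓), payload 010011.
Byte 3: 0x83 = 10000011 (10xxxxxx ✓), payload 000011.
Byte 4: 0x83 = 10000011 (10xxxxxx ✓), payload 000011.
Concatenate: 000010011000011000011 = 0x130C3 (21 bits → U+130C3).

U+130C3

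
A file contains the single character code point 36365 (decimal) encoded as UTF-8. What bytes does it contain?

E8 B8 8D

U+8E0D = 0x8E0D = 36365 decimal. In range U+0800–U+FFFF → 3-byte form: 1110xxxx 10xxxxxx 10xxxxxx.
Binary (16 bits): 1000111000001101.
Split 4+6+6: 1000 | 111000 | 001101.
Byte 1: 11101000 = 0xE8.
Byte 2: 10111000 = 0xB8.
Byte 3: 10001101 = 0x8D.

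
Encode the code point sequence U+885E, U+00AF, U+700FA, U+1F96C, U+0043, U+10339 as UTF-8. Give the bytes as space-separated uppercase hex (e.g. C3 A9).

E8 A1 9E C2 AF F1 B0 83 BA F0 9F A5 AC 43 F0 90 8C B9

U+885E: 3-byte form → E8 A1 9E.
U+00AF: 2-byte form → C2 AF.
U+700FA: 4-byte form → F1 B0 83 BA.
U+1F96C: 4-byte form → F0 9F A5 AC.
U+0043: 1-byte form → 43.
U+10339: 4-byte form → F0 90 8C B9.
Concatenated (18 bytes): E8 A1 9E C2 AF F1 B0 83 BA F0 9F A5 AC 43 F0 90 8C B9.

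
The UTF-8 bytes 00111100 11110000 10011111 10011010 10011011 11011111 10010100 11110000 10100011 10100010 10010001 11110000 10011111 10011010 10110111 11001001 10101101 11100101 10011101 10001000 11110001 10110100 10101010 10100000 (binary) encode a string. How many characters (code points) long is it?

Byte at offset 0: 0x3C = 00111100 → 1-byte char (#1). Advance 1.
Byte at offset 1: 0xF0 = 11110000 → 4-byte char (#2). Advance 4.
Byte at offset 5: 0xDF = 11011111 → 2-byte char (#3). Advance 2.
Byte at offset 7: 0xF0 = 11110000 → 4-byte char (#4). Advance 4.
Byte at offset 11: 0xF0 = 11110000 → 4-byte char (#5). Advance 4.
Byte at offset 15: 0xC9 = 11001001 → 2-byte char (#6). Advance 2.
Byte at offset 17: 0xE5 = 11100101 → 3-byte char (#7). Advance 3.
Byte at offset 20: 0xF1 = 11110001 → 4-byte char (#8). Advance 4.
Reached end at offset 24 after 8 code points.

8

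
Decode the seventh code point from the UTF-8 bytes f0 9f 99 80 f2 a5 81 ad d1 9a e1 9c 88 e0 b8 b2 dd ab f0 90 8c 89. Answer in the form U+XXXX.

U+10309

Offset 0: leading byte 0xF0 = 11110000 → 4-byte char #1 = F0 9F 99 80.
Offset 4: leading byte 0xF2 = 11110010 → 4-byte char #2 = F2 A5 81 AD.
Offset 8: leading byte 0xD1 = 11010001 → 2-byte char #3 = D1 9A.
Offset 10: leading byte 0xE1 = 11100001 → 3-byte char #4 = E1 9C 88.
Offset 13: leading byte 0xE0 = 11100000 → 3-byte char #5 = E0 B8 B2.
Offset 16: leading byte 0xDD = 11011101 → 2-byte char #6 = DD AB.
Offset 18: leading byte 0xF0 = 11110000 → 4-byte char #7 = F0 90 8C 89.
Leading byte 0xF0 = 11110000 matches 11110xxx → 4-byte sequence.
Byte 1: 0xF0 = 11110000, payload 000 (3 bits).
Byte 2: 0x90 = 10010000 (10xxxxxx ✓), payload 010000.
Byte 3: 0x8C = 10001100 (10xxxxxx ✓), payload 001100.
Byte 4: 0x89 = 10001001 (10xxxxxx ✓), payload 001001.
Concatenate: 000010000001100001001 = 0x10309 (21 bits → U+10309).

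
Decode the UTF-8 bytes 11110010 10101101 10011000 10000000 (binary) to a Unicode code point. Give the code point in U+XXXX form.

U+AD600

Leading byte 0xF2 = 11110010 matches 11110xxx → 4-byte sequence.
Byte 1: 0xF2 = 11110010, payload 010 (3 bits).
Byte 2: 0xAD = 10101101 (10xxxxxx ✓), payload 101101.
Byte 3: 0x98 = 10011000 (10xxxxxx ✓), payload 011000.
Byte 4: 0x80 = 10000000 (10xxxxxx ✓), payload 000000.
Concatenate: 010101101011000000000 = 0xAD600 (21 bits → U+AD600).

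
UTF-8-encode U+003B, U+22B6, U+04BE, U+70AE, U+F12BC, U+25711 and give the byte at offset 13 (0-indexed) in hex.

U+003B → 1-byte form 3B at offsets 0–0.
U+22B6 → 3-byte form E2 8A B6 at offsets 1–3.
U+04BE → 2-byte form D2 BE at offsets 4–5.
U+70AE → 3-byte form E7 82 AE at offsets 6–8.
U+F12BC → 4-byte form F3 B1 8A BC at offsets 9–12.
U+25711 → 4-byte form F0 A5 9C 91 at offsets 13–16.
Offset 13 falls in char 6's range; it's byte 1 of F0 A5 9C 91 = 0xF0.

0xF0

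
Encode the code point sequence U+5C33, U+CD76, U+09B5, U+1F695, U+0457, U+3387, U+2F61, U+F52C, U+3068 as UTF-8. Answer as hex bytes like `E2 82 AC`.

E5 B0 B3 EC B5 B6 E0 A6 B5 F0 9F 9A 95 D1 97 E3 8E 87 E2 BD A1 EF 94 AC E3 81 A8

U+5C33: 3-byte form → E5 B0 B3.
U+CD76: 3-byte form → EC B5 B6.
U+09B5: 3-byte form → E0 A6 B5.
U+1F695: 4-byte form → F0 9F 9A 95.
U+0457: 2-byte form → D1 97.
U+3387: 3-byte form → E3 8E 87.
U+2F61: 3-byte form → E2 BD A1.
U+F52C: 3-byte form → EF 94 AC.
U+3068: 3-byte form → E3 81 A8.
Concatenated (27 bytes): E5 B0 B3 EC B5 B6 E0 A6 B5 F0 9F 9A 95 D1 97 E3 8E 87 E2 BD A1 EF 94 AC E3 81 A8.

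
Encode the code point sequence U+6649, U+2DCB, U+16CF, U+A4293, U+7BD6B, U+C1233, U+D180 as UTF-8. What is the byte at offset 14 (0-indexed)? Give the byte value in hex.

U+6649 → 3-byte form E6 99 89 at offsets 0–2.
U+2DCB → 3-byte form E2 B7 8B at offsets 3–5.
U+16CF → 3-byte form E1 9B 8F at offsets 6–8.
U+A4293 → 4-byte form F2 A4 8A 93 at offsets 9–12.
U+7BD6B → 4-byte form F1 BB B5 AB at offsets 13–16.
Offset 14 falls in char 5's range; it's byte 2 of F1 BB B5 AB = 0xBB.

0xBB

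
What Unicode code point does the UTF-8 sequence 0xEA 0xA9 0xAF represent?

Leading byte 0xEA = 11101010 matches 1110xxxx → 3-byte sequence.
Byte 1: 0xEA = 11101010, payload 1010 (4 bits).
Byte 2: 0xA9 = 10101001 (10xxxxxx ✓), payload 101001.
Byte 3: 0xAF = 10101111 (10xxxxxx ✓), payload 101111.
Concatenate: 1010101001101111 = 0xAA6F (16 bits → U+AA6F).

U+AA6F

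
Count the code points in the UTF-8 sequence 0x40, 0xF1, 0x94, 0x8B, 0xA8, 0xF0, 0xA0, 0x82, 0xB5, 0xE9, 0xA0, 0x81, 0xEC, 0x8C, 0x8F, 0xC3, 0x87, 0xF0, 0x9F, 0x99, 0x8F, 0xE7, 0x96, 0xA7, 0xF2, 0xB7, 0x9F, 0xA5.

Byte at offset 0: 0x40 = 01000000 → 1-byte char (#1). Advance 1.
Byte at offset 1: 0xF1 = 11110001 → 4-byte char (#2). Advance 4.
Byte at offset 5: 0xF0 = 11110000 → 4-byte char (#3). Advance 4.
Byte at offset 9: 0xE9 = 11101001 → 3-byte char (#4). Advance 3.
Byte at offset 12: 0xEC = 11101100 → 3-byte char (#5). Advance 3.
Byte at offset 15: 0xC3 = 11000011 → 2-byte char (#6). Advance 2.
Byte at offset 17: 0xF0 = 11110000 → 4-byte char (#7). Advance 4.
Byte at offset 21: 0xE7 = 11100111 → 3-byte char (#8). Advance 3.
Byte at offset 24: 0xF2 = 11110010 → 4-byte char (#9). Advance 4.
Reached end at offset 28 after 9 code points.

9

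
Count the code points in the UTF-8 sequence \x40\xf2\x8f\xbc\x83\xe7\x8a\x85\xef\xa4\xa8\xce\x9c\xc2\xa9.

Byte at offset 0: 0x40 = 01000000 → 1-byte char (#1). Advance 1.
Byte at offset 1: 0xF2 = 11110010 → 4-byte char (#2). Advance 4.
Byte at offset 5: 0xE7 = 11100111 → 3-byte char (#3). Advance 3.
Byte at offset 8: 0xEF = 11101111 → 3-byte char (#4). Advance 3.
Byte at offset 11: 0xCE = 11001110 → 2-byte char (#5). Advance 2.
Byte at offset 13: 0xC2 = 11000010 → 2-byte char (#6). Advance 2.
Reached end at offset 15 after 6 code points.

6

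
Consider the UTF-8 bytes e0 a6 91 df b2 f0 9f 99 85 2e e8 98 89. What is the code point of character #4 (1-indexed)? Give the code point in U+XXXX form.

Offset 0: leading byte 0xE0 = 11100000 → 3-byte char #1 = E0 A6 91.
Offset 3: leading byte 0xDF = 11011111 → 2-byte char #2 = DF B2.
Offset 5: leading byte 0xF0 = 11110000 → 4-byte char #3 = F0 9F 99 85.
Offset 9: leading byte 0x2E = 00101110 → 1-byte char #4 = 2E.
Leading byte 0x2E = 00101110 matches 0xxxxxxx → 1-byte sequence.
Byte 1: 0x2E = 00101110, payload 0101110 (7 bits).
Concatenate: 0101110 = 0x2E (7 bits → U+002E).

U+002E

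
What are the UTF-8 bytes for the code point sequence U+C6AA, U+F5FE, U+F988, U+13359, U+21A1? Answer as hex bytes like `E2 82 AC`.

EC 9A AA EF 97 BE EF A6 88 F0 93 8D 99 E2 86 A1

U+C6AA: 3-byte form → EC 9A AA.
U+F5FE: 3-byte form → EF 97 BE.
U+F988: 3-byte form → EF A6 88.
U+13359: 4-byte form → F0 93 8D 99.
U+21A1: 3-byte form → E2 86 A1.
Concatenated (16 bytes): EC 9A AA EF 97 BE EF A6 88 F0 93 8D 99 E2 86 A1.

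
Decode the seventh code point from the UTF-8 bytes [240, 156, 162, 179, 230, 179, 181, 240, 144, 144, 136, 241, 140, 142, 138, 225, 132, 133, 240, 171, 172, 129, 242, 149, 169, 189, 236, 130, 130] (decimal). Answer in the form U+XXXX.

U+95A7D

Offset 0: leading byte 0xF0 = 11110000 → 4-byte char #1 = F0 9C A2 B3.
Offset 4: leading byte 0xE6 = 11100110 → 3-byte char #2 = E6 B3 B5.
Offset 7: leading byte 0xF0 = 11110000 → 4-byte char #3 = F0 90 90 88.
Offset 11: leading byte 0xF1 = 11110001 → 4-byte char #4 = F1 8C 8E 8A.
Offset 15: leading byte 0xE1 = 11100001 → 3-byte char #5 = E1 84 85.
Offset 18: leading byte 0xF0 = 11110000 → 4-byte char #6 = F0 AB AC 81.
Offset 22: leading byte 0xF2 = 11110010 → 4-byte char #7 = F2 95 A9 BD.
Leading byte 0xF2 = 11110010 matches 11110xxx → 4-byte sequence.
Byte 1: 0xF2 = 11110010, payload 010 (3 bits).
Byte 2: 0x95 = 10010101 (10xxxxxx ✓), payload 010101.
Byte 3: 0xA9 = 10101001 (10xxxxxx ✓), payload 101001.
Byte 4: 0xBD = 10111101 (10xxxxxx ✓), payload 111101.
Concatenate: 010010101101001111101 = 0x95A7D (21 bits → U+95A7D).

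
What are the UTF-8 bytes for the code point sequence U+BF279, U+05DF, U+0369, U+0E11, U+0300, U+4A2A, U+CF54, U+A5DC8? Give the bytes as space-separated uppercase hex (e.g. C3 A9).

U+BF279: 4-byte form → F2 BF 89 B9.
U+05DF: 2-byte form → D7 9F.
U+0369: 2-byte form → CD A9.
U+0E11: 3-byte form → E0 B8 91.
U+0300: 2-byte form → CC 80.
U+4A2A: 3-byte form → E4 A8 AA.
U+CF54: 3-byte form → EC BD 94.
U+A5DC8: 4-byte form → F2 A5 B7 88.
Concatenated (23 bytes): F2 BF 89 B9 D7 9F CD A9 E0 B8 91 CC 80 E4 A8 AA EC BD 94 F2 A5 B7 88.

F2 BF 89 B9 D7 9F CD A9 E0 B8 91 CC 80 E4 A8 AA EC BD 94 F2 A5 B7 88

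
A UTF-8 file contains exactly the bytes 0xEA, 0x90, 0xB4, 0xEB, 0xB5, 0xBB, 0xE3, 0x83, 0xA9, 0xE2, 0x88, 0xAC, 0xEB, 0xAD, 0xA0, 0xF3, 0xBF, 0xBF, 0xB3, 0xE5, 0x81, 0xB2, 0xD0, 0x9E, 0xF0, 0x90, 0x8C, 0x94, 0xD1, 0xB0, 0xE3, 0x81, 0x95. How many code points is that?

11

Byte at offset 0: 0xEA = 11101010 → 3-byte char (#1). Advance 3.
Byte at offset 3: 0xEB = 11101011 → 3-byte char (#2). Advance 3.
Byte at offset 6: 0xE3 = 11100011 → 3-byte char (#3). Advance 3.
Byte at offset 9: 0xE2 = 11100010 → 3-byte char (#4). Advance 3.
Byte at offset 12: 0xEB = 11101011 → 3-byte char (#5). Advance 3.
Byte at offset 15: 0xF3 = 11110011 → 4-byte char (#6). Advance 4.
Byte at offset 19: 0xE5 = 11100101 → 3-byte char (#7). Advance 3.
Byte at offset 22: 0xD0 = 11010000 → 2-byte char (#8). Advance 2.
Byte at offset 24: 0xF0 = 11110000 → 4-byte char (#9). Advance 4.
Byte at offset 28: 0xD1 = 11010001 → 2-byte char (#10). Advance 2.
Byte at offset 30: 0xE3 = 11100011 → 3-byte char (#11). Advance 3.
Reached end at offset 33 after 11 code points.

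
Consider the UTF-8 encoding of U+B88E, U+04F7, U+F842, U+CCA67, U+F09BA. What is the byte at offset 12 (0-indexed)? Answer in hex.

0xF3

U+B88E → 3-byte form EB A2 8E at offsets 0–2.
U+04F7 → 2-byte form D3 B7 at offsets 3–4.
U+F842 → 3-byte form EF A1 82 at offsets 5–7.
U+CCA67 → 4-byte form F3 8C A9 A7 at offsets 8–11.
U+F09BA → 4-byte form F3 B0 A6 BA at offsets 12–15.
Offset 12 falls in char 5's range; it's byte 1 of F3 B0 A6 BA = 0xF3.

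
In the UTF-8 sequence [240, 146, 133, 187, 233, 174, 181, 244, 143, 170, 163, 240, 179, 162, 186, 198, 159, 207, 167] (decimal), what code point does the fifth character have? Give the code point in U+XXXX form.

Offset 0: leading byte 0xF0 = 11110000 → 4-byte char #1 = F0 92 85 BB.
Offset 4: leading byte 0xE9 = 11101001 → 3-byte char #2 = E9 AE B5.
Offset 7: leading byte 0xF4 = 11110100 → 4-byte char #3 = F4 8F AA A3.
Offset 11: leading byte 0xF0 = 11110000 → 4-byte char #4 = F0 B3 A2 BA.
Offset 15: leading byte 0xC6 = 11000110 → 2-byte char #5 = C6 9F.
Leading byte 0xC6 = 11000110 matches 110xxxxx → 2-byte sequence.
Byte 1: 0xC6 = 11000110, payload 00110 (5 bits).
Byte 2: 0x9F = 10011111 (10xxxxxx ✓), payload 011111.
Concatenate: 00110011111 = 0x19F (11 bits → U+019F).

U+019F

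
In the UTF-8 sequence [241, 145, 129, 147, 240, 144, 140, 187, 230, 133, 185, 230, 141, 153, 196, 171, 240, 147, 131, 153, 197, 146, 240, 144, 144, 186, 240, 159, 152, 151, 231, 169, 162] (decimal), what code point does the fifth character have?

U+012B

Offset 0: leading byte 0xF1 = 11110001 → 4-byte char #1 = F1 91 81 93.
Offset 4: leading byte 0xF0 = 11110000 → 4-byte char #2 = F0 90 8C BB.
Offset 8: leading byte 0xE6 = 11100110 → 3-byte char #3 = E6 85 B9.
Offset 11: leading byte 0xE6 = 11100110 → 3-byte char #4 = E6 8D 99.
Offset 14: leading byte 0xC4 = 11000100 → 2-byte char #5 = C4 AB.
Leading byte 0xC4 = 11000100 matches 110xxxxx → 2-byte sequence.
Byte 1: 0xC4 = 11000100, payload 00100 (5 bits).
Byte 2: 0xAB = 10101011 (10xxxxxx ✓), payload 101011.
Concatenate: 00100101011 = 0x12B (11 bits → U+012B).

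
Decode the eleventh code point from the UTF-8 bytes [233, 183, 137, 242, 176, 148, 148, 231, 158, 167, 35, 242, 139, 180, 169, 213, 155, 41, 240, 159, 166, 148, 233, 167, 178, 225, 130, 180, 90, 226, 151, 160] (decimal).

Offset 0: leading byte 0xE9 = 11101001 → 3-byte char #1 = E9 B7 89.
Offset 3: leading byte 0xF2 = 11110010 → 4-byte char #2 = F2 B0 94 94.
Offset 7: leading byte 0xE7 = 11100111 → 3-byte char #3 = E7 9E A7.
Offset 10: leading byte 0x23 = 00100011 → 1-byte char #4 = 23.
Offset 11: leading byte 0xF2 = 11110010 → 4-byte char #5 = F2 8B B4 A9.
Offset 15: leading byte 0xD5 = 11010101 → 2-byte char #6 = D5 9B.
Offset 17: leading byte 0x29 = 00101001 → 1-byte char #7 = 29.
Offset 18: leading byte 0xF0 = 11110000 → 4-byte char #8 = F0 9F A6 94.
Offset 22: leading byte 0xE9 = 11101001 → 3-byte char #9 = E9 A7 B2.
Offset 25: leading byte 0xE1 = 11100001 → 3-byte char #10 = E1 82 B4.
Offset 28: leading byte 0x5A = 01011010 → 1-byte char #11 = 5A.
Leading byte 0x5A = 01011010 matches 0xxxxxxx → 1-byte sequence.
Byte 1: 0x5A = 01011010, payload 1011010 (7 bits).
Concatenate: 1011010 = 0x5A (7 bits → U+005A).

U+005A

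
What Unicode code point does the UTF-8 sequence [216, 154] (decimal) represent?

Leading byte 0xD8 = 11011000 matches 110xxxxx → 2-byte sequence.
Byte 1: 0xD8 = 11011000, payload 11000 (5 bits).
Byte 2: 0x9A = 10011010 (10xxxxxx ✓), payload 011010.
Concatenate: 11000011010 = 0x61A (11 bits → U+061A).

U+061A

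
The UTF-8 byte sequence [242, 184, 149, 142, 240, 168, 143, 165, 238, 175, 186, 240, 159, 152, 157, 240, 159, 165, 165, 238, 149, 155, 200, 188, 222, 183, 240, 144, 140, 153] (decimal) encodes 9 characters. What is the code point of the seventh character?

Offset 0: leading byte 0xF2 = 11110010 → 4-byte char #1 = F2 B8 95 8E.
Offset 4: leading byte 0xF0 = 11110000 → 4-byte char #2 = F0 A8 8F A5.
Offset 8: leading byte 0xEE = 11101110 → 3-byte char #3 = EE AF BA.
Offset 11: leading byte 0xF0 = 11110000 → 4-byte char #4 = F0 9F 98 9D.
Offset 15: leading byte 0xF0 = 11110000 → 4-byte char #5 = F0 9F A5 A5.
Offset 19: leading byte 0xEE = 11101110 → 3-byte char #6 = EE 95 9B.
Offset 22: leading byte 0xC8 = 11001000 → 2-byte char #7 = C8 BC.
Leading byte 0xC8 = 11001000 matches 110xxxxx → 2-byte sequence.
Byte 1: 0xC8 = 11001000, payload 01000 (5 bits).
Byte 2: 0xBC = 10111100 (10xxxxxx ✓), payload 111100.
Concatenate: 01000111100 = 0x23C (11 bits → U+023C).

U+023C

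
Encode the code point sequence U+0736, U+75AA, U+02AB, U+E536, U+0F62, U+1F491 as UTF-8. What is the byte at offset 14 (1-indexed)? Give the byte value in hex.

1-indexed offset 14 is 0-indexed offset 13.
U+0736 → 2-byte form DC B6 at offsets 0–1.
U+75AA → 3-byte form E7 96 AA at offsets 2–4.
U+02AB → 2-byte form CA AB at offsets 5–6.
U+E536 → 3-byte form EE 94 B6 at offsets 7–9.
U+0F62 → 3-byte form E0 BD A2 at offsets 10–12.
U+1F491 → 4-byte form F0 9F 92 91 at offsets 13–16.
Offset 13 falls in char 6's range; it's byte 1 of F0 9F 92 91 = 0xF0.

0xF0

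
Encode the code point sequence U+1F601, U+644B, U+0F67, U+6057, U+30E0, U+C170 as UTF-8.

U+1F601: 4-byte form → F0 9F 98 81.
U+644B: 3-byte form → E6 91 8B.
U+0F67: 3-byte form → E0 BD A7.
U+6057: 3-byte form → E6 81 97.
U+30E0: 3-byte form → E3 83 A0.
U+C170: 3-byte form → EC 85 B0.
Concatenated (19 bytes): F0 9F 98 81 E6 91 8B E0 BD A7 E6 81 97 E3 83 A0 EC 85 B0.

F0 9F 98 81 E6 91 8B E0 BD A7 E6 81 97 E3 83 A0 EC 85 B0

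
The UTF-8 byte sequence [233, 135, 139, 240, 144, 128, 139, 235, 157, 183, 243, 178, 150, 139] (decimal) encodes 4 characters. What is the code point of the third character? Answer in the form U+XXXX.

U+B777

Offset 0: leading byte 0xE9 = 11101001 → 3-byte char #1 = E9 87 8B.
Offset 3: leading byte 0xF0 = 11110000 → 4-byte char #2 = F0 90 80 8B.
Offset 7: leading byte 0xEB = 11101011 → 3-byte char #3 = EB 9D B7.
Leading byte 0xEB = 11101011 matches 1110xxxx → 3-byte sequence.
Byte 1: 0xEB = 11101011, payload 1011 (4 bits).
Byte 2: 0x9D = 10011101 (10xxxxxx ✓), payload 011101.
Byte 3: 0xB7 = 10110111 (10xxxxxx ✓), payload 110111.
Concatenate: 1011011101110111 = 0xB777 (16 bits → U+B777).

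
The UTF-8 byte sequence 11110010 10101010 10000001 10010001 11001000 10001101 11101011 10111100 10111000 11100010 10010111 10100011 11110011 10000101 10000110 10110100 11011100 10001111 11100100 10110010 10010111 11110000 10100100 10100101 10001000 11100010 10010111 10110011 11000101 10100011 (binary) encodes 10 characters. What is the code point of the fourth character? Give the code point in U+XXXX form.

Offset 0: leading byte 0xF2 = 11110010 → 4-byte char #1 = F2 AA 81 91.
Offset 4: leading byte 0xC8 = 11001000 → 2-byte char #2 = C8 8D.
Offset 6: leading byte 0xEB = 11101011 → 3-byte char #3 = EB BC B8.
Offset 9: leading byte 0xE2 = 11100010 → 3-byte char #4 = E2 97 A3.
Leading byte 0xE2 = 11100010 matches 1110xxxx → 3-byte sequence.
Byte 1: 0xE2 = 11100010, payload 0010 (4 bits).
Byte 2: 0x97 = 10010111 (10xxxxxx ✓), payload 010111.
Byte 3: 0xA3 = 10100011 (10xxxxxx ✓), payload 100011.
Concatenate: 0010010111100011 = 0x25E3 (16 bits → U+25E3).

U+25E3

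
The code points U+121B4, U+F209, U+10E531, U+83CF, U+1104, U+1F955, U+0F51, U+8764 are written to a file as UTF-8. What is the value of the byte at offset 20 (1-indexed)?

1-indexed offset 20 is 0-indexed offset 19.
U+121B4 → 4-byte form F0 92 86 B4 at offsets 0–3.
U+F209 → 3-byte form EF 88 89 at offsets 4–6.
U+10E531 → 4-byte form F4 8E 94 B1 at offsets 7–10.
U+83CF → 3-byte form E8 8F 8F at offsets 11–13.
U+1104 → 3-byte form E1 84 84 at offsets 14–16.
U+1F955 → 4-byte form F0 9F A5 95 at offsets 17–20.
Offset 19 falls in char 6's range; it's byte 3 of F0 9F A5 95 = 0xA5.

0xA5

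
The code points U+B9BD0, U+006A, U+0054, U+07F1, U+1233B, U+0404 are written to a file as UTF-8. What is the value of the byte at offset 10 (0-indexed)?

U+B9BD0 → 4-byte form F2 B9 AF 90 at offsets 0–3.
U+006A → 1-byte form 6A at offsets 4–4.
U+0054 → 1-byte form 54 at offsets 5–5.
U+07F1 → 2-byte form DF B1 at offsets 6–7.
U+1233B → 4-byte form F0 92 8C BB at offsets 8–11.
Offset 10 falls in char 5's range; it's byte 3 of F0 92 8C BB = 0x8C.

0x8C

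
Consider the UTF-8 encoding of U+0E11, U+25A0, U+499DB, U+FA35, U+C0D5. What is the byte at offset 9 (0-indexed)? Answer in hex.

0x9B

U+0E11 → 3-byte form E0 B8 91 at offsets 0–2.
U+25A0 → 3-byte form E2 96 A0 at offsets 3–5.
U+499DB → 4-byte form F1 89 A7 9B at offsets 6–9.
Offset 9 falls in char 3's range; it's byte 4 of F1 89 A7 9B = 0x9B.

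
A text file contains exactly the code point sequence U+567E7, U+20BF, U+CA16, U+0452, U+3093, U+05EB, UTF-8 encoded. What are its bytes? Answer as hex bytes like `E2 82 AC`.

F1 96 9F A7 E2 82 BF EC A8 96 D1 92 E3 82 93 D7 AB

U+567E7: 4-byte form → F1 96 9F A7.
U+20BF: 3-byte form → E2 82 BF.
U+CA16: 3-byte form → EC A8 96.
U+0452: 2-byte form → D1 92.
U+3093: 3-byte form → E3 82 93.
U+05EB: 2-byte form → D7 AB.
Concatenated (17 bytes): F1 96 9F A7 E2 82 BF EC A8 96 D1 92 E3 82 93 D7 AB.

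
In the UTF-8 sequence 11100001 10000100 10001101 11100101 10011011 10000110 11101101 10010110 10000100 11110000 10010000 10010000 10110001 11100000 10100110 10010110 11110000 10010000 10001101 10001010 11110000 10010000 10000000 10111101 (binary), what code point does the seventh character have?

Offset 0: leading byte 0xE1 = 11100001 → 3-byte char #1 = E1 84 8D.
Offset 3: leading byte 0xE5 = 11100101 → 3-byte char #2 = E5 9B 86.
Offset 6: leading byte 0xED = 11101101 → 3-byte char #3 = ED 96 84.
Offset 9: leading byte 0xF0 = 11110000 → 4-byte char #4 = F0 90 90 B1.
Offset 13: leading byte 0xE0 = 11100000 → 3-byte char #5 = E0 A6 96.
Offset 16: leading byte 0xF0 = 11110000 → 4-byte char #6 = F0 90 8D 8A.
Offset 20: leading byte 0xF0 = 11110000 → 4-byte char #7 = F0 90 80 BD.
Leading byte 0xF0 = 11110000 matches 11110xxx → 4-byte sequence.
Byte 1: 0xF0 = 11110000, payload 000 (3 bits).
Byte 2: 0x90 = 10010000 (10xxxxxx ✓), payload 010000.
Byte 3: 0x80 = 10000000 (10xxxxxx ✓), payload 000000.
Byte 4: 0xBD = 10111101 (10xxxxxx ✓), payload 111101.
Concatenate: 000010000000000111101 = 0x1003D (21 bits → U+1003D).

U+1003D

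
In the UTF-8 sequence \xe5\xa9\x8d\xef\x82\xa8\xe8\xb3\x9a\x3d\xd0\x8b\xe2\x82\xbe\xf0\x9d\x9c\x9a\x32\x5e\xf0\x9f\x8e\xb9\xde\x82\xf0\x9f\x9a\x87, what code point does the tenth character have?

Offset 0: leading byte 0xE5 = 11100101 → 3-byte char #1 = E5 A9 8D.
Offset 3: leading byte 0xEF = 11101111 → 3-byte char #2 = EF 82 A8.
Offset 6: leading byte 0xE8 = 11101000 → 3-byte char #3 = E8 B3 9A.
Offset 9: leading byte 0x3D = 00111101 → 1-byte char #4 = 3D.
Offset 10: leading byte 0xD0 = 11010000 → 2-byte char #5 = D0 8B.
Offset 12: leading byte 0xE2 = 11100010 → 3-byte char #6 = E2 82 BE.
Offset 15: leading byte 0xF0 = 11110000 → 4-byte char #7 = F0 9D 9C 9A.
Offset 19: leading byte 0x32 = 00110010 → 1-byte char #8 = 32.
Offset 20: leading byte 0x5E = 01011110 → 1-byte char #9 = 5E.
Offset 21: leading byte 0xF0 = 11110000 → 4-byte char #10 = F0 9F 8E B9.
Leading byte 0xF0 = 11110000 matches 11110xxx → 4-byte sequence.
Byte 1: 0xF0 = 11110000, payload 000 (3 bits).
Byte 2: 0x9F = 10011111 (10xxxxxx ✓), payload 011111.
Byte 3: 0x8E = 10001110 (10xxxxxx ✓), payload 001110.
Byte 4: 0xB9 = 10111001 (10xxxxxx ✓), payload 111001.
Concatenate: 000011111001110111001 = 0x1F3B9 (21 bits → U+1F3B9).

U+1F3B9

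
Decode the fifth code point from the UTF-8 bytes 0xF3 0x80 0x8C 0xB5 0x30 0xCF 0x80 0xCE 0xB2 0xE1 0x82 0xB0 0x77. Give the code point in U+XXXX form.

Offset 0: leading byte 0xF3 = 11110011 → 4-byte char #1 = F3 80 8C B5.
Offset 4: leading byte 0x30 = 00110000 → 1-byte char #2 = 30.
Offset 5: leading byte 0xCF = 11001111 → 2-byte char #3 = CF 80.
Offset 7: leading byte 0xCE = 11001110 → 2-byte char #4 = CE B2.
Offset 9: leading byte 0xE1 = 11100001 → 3-byte char #5 = E1 82 B0.
Leading byte 0xE1 = 11100001 matches 1110xxxx → 3-byte sequence.
Byte 1: 0xE1 = 11100001, payload 0001 (4 bits).
Byte 2: 0x82 = 10000010 (10xxxxxx ✓), payload 000010.
Byte 3: 0xB0 = 10110000 (10xxxxxx ✓), payload 110000.
Concatenate: 0001000010110000 = 0x10B0 (16 bits → U+10B0).

U+10B0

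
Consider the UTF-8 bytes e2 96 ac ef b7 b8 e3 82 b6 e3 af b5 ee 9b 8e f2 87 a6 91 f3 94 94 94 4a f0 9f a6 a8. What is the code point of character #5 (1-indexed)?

Offset 0: leading byte 0xE2 = 11100010 → 3-byte char #1 = E2 96 AC.
Offset 3: leading byte 0xEF = 11101111 → 3-byte char #2 = EF B7 B8.
Offset 6: leading byte 0xE3 = 11100011 → 3-byte char #3 = E3 82 B6.
Offset 9: leading byte 0xE3 = 11100011 → 3-byte char #4 = E3 AF B5.
Offset 12: leading byte 0xEE = 11101110 → 3-byte char #5 = EE 9B 8E.
Leading byte 0xEE = 11101110 matches 1110xxxx → 3-byte sequence.
Byte 1: 0xEE = 11101110, payload 1110 (4 bits).
Byte 2: 0x9B = 10011011 (10xxxxxx ✓), payload 011011.
Byte 3: 0x8E = 10001110 (10xxxxxx ✓), payload 001110.
Concatenate: 1110011011001110 = 0xE6CE (16 bits → U+E6CE).

U+E6CE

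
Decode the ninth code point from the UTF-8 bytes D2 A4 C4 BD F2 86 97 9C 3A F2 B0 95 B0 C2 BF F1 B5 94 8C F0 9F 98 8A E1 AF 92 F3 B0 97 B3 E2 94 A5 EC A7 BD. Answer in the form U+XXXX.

Offset 0: leading byte 0xD2 = 11010010 → 2-byte char #1 = D2 A4.
Offset 2: leading byte 0xC4 = 11000100 → 2-byte char #2 = C4 BD.
Offset 4: leading byte 0xF2 = 11110010 → 4-byte char #3 = F2 86 97 9C.
Offset 8: leading byte 0x3A = 00111010 → 1-byte char #4 = 3A.
Offset 9: leading byte 0xF2 = 11110010 → 4-byte char #5 = F2 B0 95 B0.
Offset 13: leading byte 0xC2 = 11000010 → 2-byte char #6 = C2 BF.
Offset 15: leading byte 0xF1 = 11110001 → 4-byte char #7 = F1 B5 94 8C.
Offset 19: leading byte 0xF0 = 11110000 → 4-byte char #8 = F0 9F 98 8A.
Offset 23: leading byte 0xE1 = 11100001 → 3-byte char #9 = E1 AF 92.
Leading byte 0xE1 = 11100001 matches 1110xxxx → 3-byte sequence.
Byte 1: 0xE1 = 11100001, payload 0001 (4 bits).
Byte 2: 0xAF = 10101111 (10xxxxxx ✓), payload 101111.
Byte 3: 0x92 = 10010010 (10xxxxxx ✓), payload 010010.
Concatenate: 0001101111010010 = 0x1BD2 (16 bits → U+1BD2).

U+1BD2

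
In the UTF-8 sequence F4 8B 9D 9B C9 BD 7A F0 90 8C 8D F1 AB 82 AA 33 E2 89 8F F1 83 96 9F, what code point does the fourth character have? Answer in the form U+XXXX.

U+1030D

Offset 0: leading byte 0xF4 = 11110100 → 4-byte char #1 = F4 8B 9D 9B.
Offset 4: leading byte 0xC9 = 11001001 → 2-byte char #2 = C9 BD.
Offset 6: leading byte 0x7A = 01111010 → 1-byte char #3 = 7A.
Offset 7: leading byte 0xF0 = 11110000 → 4-byte char #4 = F0 90 8C 8D.
Leading byte 0xF0 = 11110000 matches 11110xxx → 4-byte sequence.
Byte 1: 0xF0 = 11110000, payload 000 (3 bits).
Byte 2: 0x90 = 10010000 (10xxxxxx ✓), payload 010000.
Byte 3: 0x8C = 10001100 (10xxxxxx ✓), payload 001100.
Byte 4: 0x8D = 10001101 (10xxxxxx ✓), payload 001101.
Concatenate: 000010000001100001101 = 0x1030D (21 bits → U+1030D).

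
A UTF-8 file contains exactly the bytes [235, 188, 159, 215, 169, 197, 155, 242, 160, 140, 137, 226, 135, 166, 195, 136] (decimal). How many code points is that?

6

Byte at offset 0: 0xEB = 11101011 → 3-byte char (#1). Advance 3.
Byte at offset 3: 0xD7 = 11010111 → 2-byte char (#2). Advance 2.
Byte at offset 5: 0xC5 = 11000101 → 2-byte char (#3). Advance 2.
Byte at offset 7: 0xF2 = 11110010 → 4-byte char (#4). Advance 4.
Byte at offset 11: 0xE2 = 11100010 → 3-byte char (#5). Advance 3.
Byte at offset 14: 0xC3 = 11000011 → 2-byte char (#6). Advance 2.
Reached end at offset 16 after 6 code points.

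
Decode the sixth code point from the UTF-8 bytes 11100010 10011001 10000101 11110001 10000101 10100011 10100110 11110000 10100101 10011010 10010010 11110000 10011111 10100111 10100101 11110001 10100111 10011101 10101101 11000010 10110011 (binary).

Offset 0: leading byte 0xE2 = 11100010 → 3-byte char #1 = E2 99 85.
Offset 3: leading byte 0xF1 = 11110001 → 4-byte char #2 = F1 85 A3 A6.
Offset 7: leading byte 0xF0 = 11110000 → 4-byte char #3 = F0 A5 9A 92.
Offset 11: leading byte 0xF0 = 11110000 → 4-byte char #4 = F0 9F A7 A5.
Offset 15: leading byte 0xF1 = 11110001 → 4-byte char #5 = F1 A7 9D AD.
Offset 19: leading byte 0xC2 = 11000010 → 2-byte char #6 = C2 B3.
Leading byte 0xC2 = 11000010 matches 110xxxxx → 2-byte sequence.
Byte 1: 0xC2 = 11000010, payload 00010 (5 bits).
Byte 2: 0xB3 = 10110011 (10xxxxxx ✓), payload 110011.
Concatenate: 00010110011 = 0xB3 (11 bits → U+00B3).

U+00B3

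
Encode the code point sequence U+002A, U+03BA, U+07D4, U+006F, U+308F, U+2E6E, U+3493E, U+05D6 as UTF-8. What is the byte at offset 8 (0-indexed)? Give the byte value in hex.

U+002A → 1-byte form 2A at offsets 0–0.
U+03BA → 2-byte form CE BA at offsets 1–2.
U+07D4 → 2-byte form DF 94 at offsets 3–4.
U+006F → 1-byte form 6F at offsets 5–5.
U+308F → 3-byte form E3 82 8F at offsets 6–8.
Offset 8 falls in char 5's range; it's byte 3 of E3 82 8F = 0x8F.

0x8F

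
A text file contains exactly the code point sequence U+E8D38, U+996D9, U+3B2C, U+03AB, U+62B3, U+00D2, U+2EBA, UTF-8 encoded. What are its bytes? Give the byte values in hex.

F3 A8 B4 B8 F2 99 9B 99 E3 AC AC CE AB E6 8A B3 C3 92 E2 BA BA

U+E8D38: 4-byte form → F3 A8 B4 B8.
U+996D9: 4-byte form → F2 99 9B 99.
U+3B2C: 3-byte form → E3 AC AC.
U+03AB: 2-byte form → CE AB.
U+62B3: 3-byte form → E6 8A B3.
U+00D2: 2-byte form → C3 92.
U+2EBA: 3-byte form → E2 BA BA.
Concatenated (21 bytes): F3 A8 B4 B8 F2 99 9B 99 E3 AC AC CE AB E6 8A B3 C3 92 E2 BA BA.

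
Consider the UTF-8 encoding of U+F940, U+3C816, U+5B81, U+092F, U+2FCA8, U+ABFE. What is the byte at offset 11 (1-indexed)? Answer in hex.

1-indexed offset 11 is 0-indexed offset 10.
U+F940 → 3-byte form EF A5 80 at offsets 0–2.
U+3C816 → 4-byte form F0 BC A0 96 at offsets 3–6.
U+5B81 → 3-byte form E5 AE 81 at offsets 7–9.
U+092F → 3-byte form E0 A4 AF at offsets 10–12.
Offset 10 falls in char 4's range; it's byte 1 of E0 A4 AF = 0xE0.

0xE0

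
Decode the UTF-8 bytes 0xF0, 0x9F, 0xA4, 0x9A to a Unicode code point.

Leading byte 0xF0 = 11110000 matches 11110xxx → 4-byte sequence.
Byte 1: 0xF0 = 11110000, payload 000 (3 bits).
Byte 2: 0x9F = 10011111 (10xxxxxx ✓), payload 011111.
Byte 3: 0xA4 = 10100100 (10xxxxxx ✓), payload 100100.
Byte 4: 0x9A = 10011010 (10xxxxxx ✓), payload 011010.
Concatenate: 000011111100100011010 = 0x1F91A (21 bits → U+1F91A).

U+1F91A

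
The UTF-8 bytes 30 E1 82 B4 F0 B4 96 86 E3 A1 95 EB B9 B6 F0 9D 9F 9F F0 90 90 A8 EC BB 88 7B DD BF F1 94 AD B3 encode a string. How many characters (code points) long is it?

Byte at offset 0: 0x30 = 00110000 → 1-byte char (#1). Advance 1.
Byte at offset 1: 0xE1 = 11100001 → 3-byte char (#2). Advance 3.
Byte at offset 4: 0xF0 = 11110000 → 4-byte char (#3). Advance 4.
Byte at offset 8: 0xE3 = 11100011 → 3-byte char (#4). Advance 3.
Byte at offset 11: 0xEB = 11101011 → 3-byte char (#5). Advance 3.
Byte at offset 14: 0xF0 = 11110000 → 4-byte char (#6). Advance 4.
Byte at offset 18: 0xF0 = 11110000 → 4-byte char (#7). Advance 4.
Byte at offset 22: 0xEC = 11101100 → 3-byte char (#8). Advance 3.
Byte at offset 25: 0x7B = 01111011 → 1-byte char (#9). Advance 1.
Byte at offset 26: 0xDD = 11011101 → 2-byte char (#10). Advance 2.
Byte at offset 28: 0xF1 = 11110001 → 4-byte char (#11). Advance 4.
Reached end at offset 32 after 11 code points.

11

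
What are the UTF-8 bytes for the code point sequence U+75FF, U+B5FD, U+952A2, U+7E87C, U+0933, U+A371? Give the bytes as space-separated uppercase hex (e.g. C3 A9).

U+75FF: 3-byte form → E7 97 BF.
U+B5FD: 3-byte form → EB 97 BD.
U+952A2: 4-byte form → F2 95 8A A2.
U+7E87C: 4-byte form → F1 BE A1 BC.
U+0933: 3-byte form → E0 A4 B3.
U+A371: 3-byte form → EA 8D B1.
Concatenated (20 bytes): E7 97 BF EB 97 BD F2 95 8A A2 F1 BE A1 BC E0 A4 B3 EA 8D B1.

E7 97 BF EB 97 BD F2 95 8A A2 F1 BE A1 BC E0 A4 B3 EA 8D B1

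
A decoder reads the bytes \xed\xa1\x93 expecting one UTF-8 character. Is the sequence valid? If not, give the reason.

invalid (encodes a surrogate (U+D800–U+DFFF))

Structurally a 3-byte sequence; payload = 0xD853.
But 0xD853 is in U+D800–U+DFFF, the surrogate range. Surrogates are not Unicode scalar values and are forbidden in UTF-8.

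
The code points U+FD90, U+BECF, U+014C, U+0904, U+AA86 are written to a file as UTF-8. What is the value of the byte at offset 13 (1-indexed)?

1-indexed offset 13 is 0-indexed offset 12.
U+FD90 → 3-byte form EF B6 90 at offsets 0–2.
U+BECF → 3-byte form EB BB 8F at offsets 3–5.
U+014C → 2-byte form C5 8C at offsets 6–7.
U+0904 → 3-byte form E0 A4 84 at offsets 8–10.
U+AA86 → 3-byte form EA AA 86 at offsets 11–13.
Offset 12 falls in char 5's range; it's byte 2 of EA AA 86 = 0xAA.

0xAA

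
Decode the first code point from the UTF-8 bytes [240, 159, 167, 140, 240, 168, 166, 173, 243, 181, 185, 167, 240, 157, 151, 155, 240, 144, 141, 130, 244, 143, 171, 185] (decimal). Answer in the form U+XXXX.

U+1F9CC

Offset 0: leading byte 0xF0 = 11110000 → 4-byte char #1 = F0 9F A7 8C.
Leading byte 0xF0 = 11110000 matches 11110xxx → 4-byte sequence.
Byte 1: 0xF0 = 11110000, payload 000 (3 bits).
Byte 2: 0x9F = 10011111 (10xxxxxx ✓), payload 011111.
Byte 3: 0xA7 = 10100111 (10xxxxxx ✓), payload 100111.
Byte 4: 0x8C = 10001100 (10xxxxxx ✓), payload 001100.
Concatenate: 000011111100111001100 = 0x1F9CC (21 bits → U+1F9CC).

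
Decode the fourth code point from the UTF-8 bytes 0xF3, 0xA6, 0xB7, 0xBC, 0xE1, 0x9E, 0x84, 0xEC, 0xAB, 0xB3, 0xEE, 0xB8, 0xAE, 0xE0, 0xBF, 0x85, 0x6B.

U+EE2E

Offset 0: leading byte 0xF3 = 11110011 → 4-byte char #1 = F3 A6 B7 BC.
Offset 4: leading byte 0xE1 = 11100001 → 3-byte char #2 = E1 9E 84.
Offset 7: leading byte 0xEC = 11101100 → 3-byte char #3 = EC AB B3.
Offset 10: leading byte 0xEE = 11101110 → 3-byte char #4 = EE B8 AE.
Leading byte 0xEE = 11101110 matches 1110xxxx → 3-byte sequence.
Byte 1: 0xEE = 11101110, payload 1110 (4 bits).
Byte 2: 0xB8 = 10111000 (10xxxxxx ✓), payload 111000.
Byte 3: 0xAE = 10101110 (10xxxxxx ✓), payload 101110.
Concatenate: 1110111000101110 = 0xEE2E (16 bits → U+EE2E).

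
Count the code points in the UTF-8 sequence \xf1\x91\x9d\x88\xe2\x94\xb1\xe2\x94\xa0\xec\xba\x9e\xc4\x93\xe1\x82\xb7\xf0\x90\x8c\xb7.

Byte at offset 0: 0xF1 = 11110001 → 4-byte char (#1). Advance 4.
Byte at offset 4: 0xE2 = 11100010 → 3-byte char (#2). Advance 3.
Byte at offset 7: 0xE2 = 11100010 → 3-byte char (#3). Advance 3.
Byte at offset 10: 0xEC = 11101100 → 3-byte char (#4). Advance 3.
Byte at offset 13: 0xC4 = 11000100 → 2-byte char (#5). Advance 2.
Byte at offset 15: 0xE1 = 11100001 → 3-byte char (#6). Advance 3.
Byte at offset 18: 0xF0 = 11110000 → 4-byte char (#7). Advance 4.
Reached end at offset 22 after 7 code points.

7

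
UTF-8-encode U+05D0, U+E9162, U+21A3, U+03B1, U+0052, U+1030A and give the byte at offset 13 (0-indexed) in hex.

U+05D0 → 2-byte form D7 90 at offsets 0–1.
U+E9162 → 4-byte form F3 A9 85 A2 at offsets 2–5.
U+21A3 → 3-byte form E2 86 A3 at offsets 6–8.
U+03B1 → 2-byte form CE B1 at offsets 9–10.
U+0052 → 1-byte form 52 at offsets 11–11.
U+1030A → 4-byte form F0 90 8C 8A at offsets 12–15.
Offset 13 falls in char 6's range; it's byte 2 of F0 90 8C 8A = 0x90.

0x90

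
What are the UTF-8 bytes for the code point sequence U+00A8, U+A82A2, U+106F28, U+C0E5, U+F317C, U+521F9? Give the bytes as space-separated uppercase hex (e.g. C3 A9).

U+00A8: 2-byte form → C2 A8.
U+A82A2: 4-byte form → F2 A8 8A A2.
U+106F28: 4-byte form → F4 86 BC A8.
U+C0E5: 3-byte form → EC 83 A5.
U+F317C: 4-byte form → F3 B3 85 BC.
U+521F9: 4-byte form → F1 92 87 B9.
Concatenated (21 bytes): C2 A8 F2 A8 8A A2 F4 86 BC A8 EC 83 A5 F3 B3 85 BC F1 92 87 B9.

C2 A8 F2 A8 8A A2 F4 86 BC A8 EC 83 A5 F3 B3 85 BC F1 92 87 B9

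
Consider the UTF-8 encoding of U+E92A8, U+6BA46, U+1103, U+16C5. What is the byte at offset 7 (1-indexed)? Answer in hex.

1-indexed offset 7 is 0-indexed offset 6.
U+E92A8 → 4-byte form F3 A9 8A A8 at offsets 0–3.
U+6BA46 → 4-byte form F1 AB A9 86 at offsets 4–7.
Offset 6 falls in char 2's range; it's byte 3 of F1 AB A9 86 = 0xA9.

0xA9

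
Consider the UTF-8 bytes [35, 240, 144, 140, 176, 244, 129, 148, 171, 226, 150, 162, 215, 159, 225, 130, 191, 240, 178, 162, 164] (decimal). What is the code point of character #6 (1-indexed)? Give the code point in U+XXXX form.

Offset 0: leading byte 0x23 = 00100011 → 1-byte char #1 = 23.
Offset 1: leading byte 0xF0 = 11110000 → 4-byte char #2 = F0 90 8C B0.
Offset 5: leading byte 0xF4 = 11110100 → 4-byte char #3 = F4 81 94 AB.
Offset 9: leading byte 0xE2 = 11100010 → 3-byte char #4 = E2 96 A2.
Offset 12: leading byte 0xD7 = 11010111 → 2-byte char #5 = D7 9F.
Offset 14: leading byte 0xE1 = 11100001 → 3-byte char #6 = E1 82 BF.
Leading byte 0xE1 = 11100001 matches 1110xxxx → 3-byte sequence.
Byte 1: 0xE1 = 11100001, payload 0001 (4 bits).
Byte 2: 0x82 = 10000010 (10xxxxxx ✓), payload 000010.
Byte 3: 0xBF = 10111111 (10xxxxxx ✓), payload 111111.
Concatenate: 0001000010111111 = 0x10BF (16 bits → U+10BF).

U+10BF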